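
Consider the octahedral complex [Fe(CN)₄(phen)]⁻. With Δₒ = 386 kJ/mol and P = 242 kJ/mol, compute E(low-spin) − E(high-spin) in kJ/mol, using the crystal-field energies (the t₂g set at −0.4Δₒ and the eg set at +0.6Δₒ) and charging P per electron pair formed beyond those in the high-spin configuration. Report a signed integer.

-288

Ligand charges: 4×(-1) from CN⁻ and 1×(+0) from phen sum to -4; with overall charge -1, Fe is +3.
Fe is in group 8, so Fe³⁺ is d⁵ (8 − 3 = 5).
In the high-spin limit (t₂g³ eg²) the orbital term is 0.0Δₒ = 0 kJ/mol, with no excess pairing.
Low-spin t₂g⁵ eg⁰ gives -2.0Δₒ = -772 kJ/mol, but forming 2 extra pairs costs 2P = 484 kJ/mol, so E(LS) = -772 + 484 = -288 kJ/mol.
The difference is -288 − (0) = -288 kJ/mol, so low-spin lies lower.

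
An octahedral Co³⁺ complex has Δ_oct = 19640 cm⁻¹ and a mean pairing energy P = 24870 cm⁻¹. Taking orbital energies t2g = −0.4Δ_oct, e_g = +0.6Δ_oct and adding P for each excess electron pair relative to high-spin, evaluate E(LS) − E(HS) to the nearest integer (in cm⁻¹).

10460

Co is in group 9, so Co³⁺ is d⁶ (9 − 3 = 6).
High-spin d⁶ fills as t2g^4 e_g^2 with CFSE 4(−0.4) + 2(+0.6) = -0.4Δ_oct = -7856 cm⁻¹.
For low-spin the configuration is t2g^6 e_g^0: orbital energy -2.4 × 19640 = -47136 cm⁻¹, and 2 additional pairs relative to high-spin add 49740 cm⁻¹, giving 2604 cm⁻¹.
Thus E(LS) − E(HS) = 10460 cm⁻¹.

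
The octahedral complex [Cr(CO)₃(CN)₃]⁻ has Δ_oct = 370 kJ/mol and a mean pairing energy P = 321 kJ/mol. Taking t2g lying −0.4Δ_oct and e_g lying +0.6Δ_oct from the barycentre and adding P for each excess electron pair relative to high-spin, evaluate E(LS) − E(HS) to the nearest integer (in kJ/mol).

Ligand charges: 3×(+0) from CO and 3×(-1) from CN⁻ sum to -3; with overall charge -1, Cr is +2.
Group 6 minus oxidation state +2 gives a d⁴ configuration for Cr²⁺.
In the high-spin limit (t2g^3 e_g^1) the orbital term is -0.6Δ_oct = -222 kJ/mol, with no excess pairing.
Low-spin: t2g^4 e_g^0, orbital CFSE = -1.6Δ_oct = -592 kJ/mol; plus 1 excess pair × P = +321 kJ/mol; total -271 kJ/mol.
The difference is -271 − (-222) = -49 kJ/mol, so low-spin lies lower.

-49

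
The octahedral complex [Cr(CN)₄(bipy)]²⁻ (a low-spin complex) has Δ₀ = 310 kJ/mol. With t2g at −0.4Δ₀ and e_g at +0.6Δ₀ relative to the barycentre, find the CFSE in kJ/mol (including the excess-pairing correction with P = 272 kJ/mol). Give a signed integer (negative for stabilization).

-224

Ligand charges: 4×(-1) from CN⁻ and 1×(+0) from bipy sum to -4; with overall charge -2, Cr is +2.
Group 6 minus oxidation state +2 gives a d⁴ configuration for Cr²⁺.
Electron filling gives t2g^4 e_g^0.
The orbital stabilization is -1.6Δ₀ = -1.6 × 310 = -496 kJ/mol.
Pairing penalty: 1 pair vs 0 in the high-spin reference → 1 extra × P = 272 kJ/mol.
Net CFSE = -496 + 272 = -224 kJ/mol.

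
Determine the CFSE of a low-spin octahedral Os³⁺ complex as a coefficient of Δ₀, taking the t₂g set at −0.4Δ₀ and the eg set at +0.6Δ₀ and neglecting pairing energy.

-2.0 Δ₀

Group 8 minus oxidation state +3 gives a d⁵ configuration for Os³⁺.
Configuration: t₂g⁵ eg⁰.
CFSE = 5(-0.4Δ₀) + 0(0.6Δ₀) = -2.0Δ₀ + 0.0Δ₀ = -2.0Δ₀.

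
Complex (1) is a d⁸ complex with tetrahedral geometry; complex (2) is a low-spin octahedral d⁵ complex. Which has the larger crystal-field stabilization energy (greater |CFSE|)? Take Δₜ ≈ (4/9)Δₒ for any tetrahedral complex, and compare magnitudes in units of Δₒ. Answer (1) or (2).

(1): Tetrahedral fields are weak (Δₜ ≈ 4/9 Δₒ), so electrons fill high-spin; e⁴ t₂⁴, CFSE = -0.8Δₜ ≈ -0.36Δₒ.
(2): t₂g⁵ eg⁰, CFSE = -2.0Δₒ.
So (2) has the larger |CFSE|.

(2)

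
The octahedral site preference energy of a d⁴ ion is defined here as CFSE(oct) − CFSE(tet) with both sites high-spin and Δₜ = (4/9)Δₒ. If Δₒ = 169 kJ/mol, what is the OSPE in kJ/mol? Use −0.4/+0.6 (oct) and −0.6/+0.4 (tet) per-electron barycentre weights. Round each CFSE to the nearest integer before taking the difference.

Octahedral high-spin t2g^3 e_g^1: CFSE = -0.6 × 169 = -101 kJ/mol.
Tetrahedral e^2 t2^2 gives -0.4Δₜ = -0.4 × (4/9) × 169 = -30 kJ/mol.
OSPE = CFSE(oct) − CFSE(tet) = -101 − (-30) = -71 kJ/mol.

-71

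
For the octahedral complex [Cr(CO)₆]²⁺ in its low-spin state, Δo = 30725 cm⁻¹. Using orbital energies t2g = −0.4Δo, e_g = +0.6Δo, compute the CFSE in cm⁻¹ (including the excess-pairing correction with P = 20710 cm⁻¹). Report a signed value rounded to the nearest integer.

-28450

CO is neutral, so the +2 overall charge sits on Cr: oxidation state +2.
Group 6 minus oxidation state +2 gives a d⁴ configuration for Cr²⁺.
Electron filling gives t2g^4 e_g^0.
CFSE(orbital) = 4×(-0.4Δo) + 0×(0.6Δo) = -1.6Δo; with Δo = 30725 cm⁻¹ that is -49160 cm⁻¹.
Pairing penalty: 1 pair vs 0 in the high-spin reference → 1 extra × P = 20710 cm⁻¹.
Overall CFSE = -49160 + 20710 = -28450 cm⁻¹.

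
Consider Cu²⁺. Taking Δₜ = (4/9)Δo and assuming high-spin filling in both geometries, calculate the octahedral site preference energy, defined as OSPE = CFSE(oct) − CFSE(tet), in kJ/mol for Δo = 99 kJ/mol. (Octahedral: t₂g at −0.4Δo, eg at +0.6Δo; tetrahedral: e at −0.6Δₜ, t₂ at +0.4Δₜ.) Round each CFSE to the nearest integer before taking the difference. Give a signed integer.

Cu²⁺: group 11, so d-count = 11 − 2 = 9.
Octahedral high-spin t2g^6 e_g^3: CFSE = -0.6 × 99 = -59 kJ/mol.
In a tetrahedral site the filling is e^4 t2^5: CFSE(tet) = -0.4Δₜ = -0.4 × (4/9)(99) = -18 kJ/mol.
Subtracting, OSPE = -59 − (-18) = -41 kJ/mol.

-41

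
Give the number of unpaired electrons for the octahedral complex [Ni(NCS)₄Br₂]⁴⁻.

Ligand charges: 4×(-1) from NCS⁻ and 2×(-1) from Br⁻ sum to -6; with overall charge -4, Ni is +2.
Ni sits in group 10; removing 2 electrons leaves Ni²⁺ with 10 − 2 = 8 d electrons.
Configuration: t₂g⁶ eg², giving 2 unpaired electrons.

2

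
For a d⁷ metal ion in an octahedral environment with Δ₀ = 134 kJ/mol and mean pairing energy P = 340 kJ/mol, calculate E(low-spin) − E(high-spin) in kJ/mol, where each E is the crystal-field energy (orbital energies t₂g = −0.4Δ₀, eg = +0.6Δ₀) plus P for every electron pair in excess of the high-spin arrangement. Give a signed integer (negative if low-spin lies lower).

206

High-spin d⁷ fills as t₂g⁵ eg² with CFSE 5(−0.4) + 2(+0.6) = -0.8Δ₀ = -107 kJ/mol.
For low-spin the configuration is t₂g⁶ eg¹: orbital energy -1.8 × 134 = -241 kJ/mol, and 1 additional pair relative to high-spin adds 340 kJ/mol, giving 99 kJ/mol.
The difference is 99 − (-107) = 206 kJ/mol, so high-spin lies lower.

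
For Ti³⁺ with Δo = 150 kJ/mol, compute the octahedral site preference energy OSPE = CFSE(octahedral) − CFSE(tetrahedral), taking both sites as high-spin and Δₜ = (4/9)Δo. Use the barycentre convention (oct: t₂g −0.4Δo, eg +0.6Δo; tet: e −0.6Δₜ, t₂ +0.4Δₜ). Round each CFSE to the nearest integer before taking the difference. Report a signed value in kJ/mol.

-20

Ti is in group 4, so Ti³⁺ is d¹ (4 − 3 = 1).
In an octahedral site d¹ (HS) is t₂g¹ eg⁰, giving CFSE(oct) = -0.4Δo = -60 kJ/mol.
In a tetrahedral site the filling is e¹ t₂⁰: CFSE(tet) = -0.6Δₜ = -0.6 × (4/9)(150) = -40 kJ/mol.
OSPE = -60 − (-40) = -20 kJ/mol.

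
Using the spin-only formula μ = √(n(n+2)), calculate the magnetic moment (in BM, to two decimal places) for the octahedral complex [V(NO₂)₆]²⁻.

Each NO₂⁻ contributes -1; 6 × (-1) = -6. With overall charge -2, V is in the +4 oxidation state.
Group 5 minus oxidation state +4 gives a d¹ configuration for V⁴⁺.
Configuration: t₂g¹ eg⁰ → 1 unpaired electron.
μ(spin-only) = √[1(1+2)] = √3 ≈ 1.73 BM.

1.73 BM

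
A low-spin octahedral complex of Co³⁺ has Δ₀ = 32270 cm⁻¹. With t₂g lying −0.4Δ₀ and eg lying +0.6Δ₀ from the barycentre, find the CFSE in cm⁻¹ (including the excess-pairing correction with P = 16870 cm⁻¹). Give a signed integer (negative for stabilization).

Co³⁺: group 9, so d-count = 9 − 3 = 6.
The d⁶ electrons fill as t₂g⁶ eg⁰.
Orbital CFSE = 6(-0.4) + 0(0.6) = -2.4Δ₀ = -2.4 × 32270 = -77448 cm⁻¹.
Pairing penalty: 3 pairs vs 1 in the high-spin reference → 2 extra × P = 33740 cm⁻¹.
Overall CFSE = -77448 + 33740 = -43708 cm⁻¹.

-43708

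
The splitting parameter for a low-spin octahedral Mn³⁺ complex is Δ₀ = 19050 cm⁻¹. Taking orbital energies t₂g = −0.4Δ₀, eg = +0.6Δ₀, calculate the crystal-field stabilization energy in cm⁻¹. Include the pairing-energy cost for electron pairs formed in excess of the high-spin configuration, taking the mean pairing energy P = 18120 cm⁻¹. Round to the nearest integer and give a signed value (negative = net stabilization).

Group 7 minus oxidation state +3 gives a d⁴ configuration for Mn³⁺.
The d⁴ electrons fill as t₂g⁴ eg⁰.
Orbital CFSE = 4(-0.4) + 0(0.6) = -1.6Δ₀ = -1.6 × 19050 = -30480 cm⁻¹.
Pairing penalty: 1 pair vs 0 in the high-spin reference → 1 extra × P = 18120 cm⁻¹.
Net CFSE = -30480 + 18120 = -12360 cm⁻¹.

-12360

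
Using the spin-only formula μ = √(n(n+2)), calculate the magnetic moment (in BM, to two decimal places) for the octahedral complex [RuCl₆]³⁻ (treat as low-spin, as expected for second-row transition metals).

Each Cl⁻ contributes -1; 6 × (-1) = -6. With overall charge -3, Ru is in the +3 oxidation state.
Ru sits in group 8; removing 3 electrons leaves Ru³⁺ with 8 − 3 = 5 d electrons.
Configuration: t2g^5 e_g^0 → 1 unpaired electron.
μ(spin-only) = √[1(1+2)] = √3 ≈ 1.73 BM.

1.73 BM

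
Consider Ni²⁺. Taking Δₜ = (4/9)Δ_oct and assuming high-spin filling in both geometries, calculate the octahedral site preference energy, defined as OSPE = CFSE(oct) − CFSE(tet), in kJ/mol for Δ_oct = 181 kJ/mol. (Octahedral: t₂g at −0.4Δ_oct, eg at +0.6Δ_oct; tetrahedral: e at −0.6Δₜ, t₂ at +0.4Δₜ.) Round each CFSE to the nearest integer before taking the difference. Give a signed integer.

Ni is in group 10, so Ni²⁺ is d⁸ (10 − 2 = 8).
In an octahedral site d⁸ (HS) is t₂g⁶ eg², giving CFSE(oct) = -1.2Δ_oct = -217 kJ/mol.
In a tetrahedral site the filling is e⁴ t₂⁴: CFSE(tet) = -0.8Δₜ = -0.8 × (4/9)(181) = -64 kJ/mol.
Subtracting, OSPE = -217 − (-64) = -153 kJ/mol.

-153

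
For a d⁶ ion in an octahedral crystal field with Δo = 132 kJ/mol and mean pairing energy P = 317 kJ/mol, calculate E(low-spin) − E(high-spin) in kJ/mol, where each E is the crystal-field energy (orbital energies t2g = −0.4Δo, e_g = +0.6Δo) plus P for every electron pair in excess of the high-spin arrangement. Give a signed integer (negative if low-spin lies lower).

370

High-spin d⁶ fills as t2g^4 e_g^2 with CFSE 4(−0.4) + 2(+0.6) = -0.4Δo = -53 kJ/mol.
For low-spin the configuration is t2g^6 e_g^0: orbital energy -2.4 × 132 = -317 kJ/mol, and 2 additional pairs relative to high-spin add 634 kJ/mol, giving 317 kJ/mol.
The difference is 317 − (-53) = 370 kJ/mol, so high-spin lies lower.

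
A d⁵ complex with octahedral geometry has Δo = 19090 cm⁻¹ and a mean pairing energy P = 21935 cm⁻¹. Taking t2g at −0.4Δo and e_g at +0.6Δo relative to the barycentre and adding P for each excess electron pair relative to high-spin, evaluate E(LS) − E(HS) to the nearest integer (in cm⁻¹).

5690

High-spin d⁵ fills as t2g^3 e_g^2 with CFSE 3(−0.4) + 2(+0.6) = 0.0Δo = 0 cm⁻¹.
For low-spin the configuration is t2g^5 e_g^0: orbital energy -2.0 × 19090 = -38180 cm⁻¹, and 2 additional pairs relative to high-spin add 43870 cm⁻¹, giving 5690 cm⁻¹.
E(LS) − E(HS) = 5690 − (0) = 5690 cm⁻¹.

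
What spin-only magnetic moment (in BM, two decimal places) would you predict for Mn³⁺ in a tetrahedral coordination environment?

Group 7 minus oxidation state +3 gives a d⁴ configuration for Mn³⁺.
Tetrahedral fields are weak (Δₜ ≈ 4/9 Δₒ), so electrons fill high-spin.
Configuration: e^2 t2^2 → 4 unpaired electrons.
μ(spin-only) = √[4(4+2)] = √24 ≈ 4.90 BM.

4.90 BM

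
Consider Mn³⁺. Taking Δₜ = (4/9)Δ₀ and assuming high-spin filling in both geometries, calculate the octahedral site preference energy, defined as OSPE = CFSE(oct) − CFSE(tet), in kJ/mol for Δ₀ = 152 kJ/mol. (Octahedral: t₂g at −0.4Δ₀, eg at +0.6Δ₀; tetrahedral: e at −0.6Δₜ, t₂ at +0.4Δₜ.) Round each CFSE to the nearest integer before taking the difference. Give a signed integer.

-64

Mn is in group 7, so Mn³⁺ is d⁴ (7 − 3 = 4).
Octahedral (high-spin): t2g^3 e_g^1, CFSE = 3(−0.4) + 1(+0.6) = -0.6Δ₀ = -0.6 × 152 = -91 kJ/mol.
Tetrahedral: e^2 t2^2, CFSE = 2(−0.6) + 2(+0.4) = -0.4Δₜ = -0.4 × (4/9) × 152 = -27 kJ/mol.
Subtracting, OSPE = -91 − (-27) = -64 kJ/mol.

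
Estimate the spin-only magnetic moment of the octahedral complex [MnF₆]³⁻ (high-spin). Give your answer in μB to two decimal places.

4.90 μB

Each F⁻ contributes -1; 6 × (-1) = -6. With overall charge -3, Mn is in the +3 oxidation state.
Mn is in group 7, so Mn³⁺ is d⁴ (7 − 3 = 4).
Configuration: t₂g³ eg¹ → 4 unpaired electrons.
μ(spin-only) = √[4(4+2)] = √24 ≈ 4.90 μB.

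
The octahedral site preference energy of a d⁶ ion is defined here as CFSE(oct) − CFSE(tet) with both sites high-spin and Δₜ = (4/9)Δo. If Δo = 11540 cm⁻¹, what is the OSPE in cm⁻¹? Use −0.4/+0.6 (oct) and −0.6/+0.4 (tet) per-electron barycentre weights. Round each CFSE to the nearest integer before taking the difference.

Octahedral high-spin t₂g⁴ eg²: CFSE = -0.4 × 11540 = -4616 cm⁻¹.
In a tetrahedral site the filling is e³ t₂³: CFSE(tet) = -0.6Δₜ = -0.6 × (4/9)(11540) = -3077 cm⁻¹.
OSPE = -4616 − (-3077) = -1539 cm⁻¹.

-1539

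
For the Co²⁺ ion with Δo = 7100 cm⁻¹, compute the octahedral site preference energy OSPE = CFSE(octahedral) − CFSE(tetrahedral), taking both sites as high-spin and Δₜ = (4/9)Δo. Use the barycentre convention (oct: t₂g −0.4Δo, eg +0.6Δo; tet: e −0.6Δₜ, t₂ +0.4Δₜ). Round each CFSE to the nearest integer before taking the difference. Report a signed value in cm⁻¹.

Co sits in group 9; removing 2 electrons leaves Co²⁺ with 9 − 2 = 7 d electrons.
Octahedral high-spin t2g^5 e_g^2: CFSE = -0.8 × 7100 = -5680 cm⁻¹.
In a tetrahedral site the filling is e^4 t2^3: CFSE(tet) = -1.2Δₜ = -1.2 × (4/9)(7100) = -3787 cm⁻¹.
OSPE = -5680 − (-3787) = -1893 cm⁻¹.

-1893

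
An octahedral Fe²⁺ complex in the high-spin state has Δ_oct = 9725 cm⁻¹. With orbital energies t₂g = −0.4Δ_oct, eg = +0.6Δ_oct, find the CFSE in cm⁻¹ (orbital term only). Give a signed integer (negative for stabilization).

Group 8 minus oxidation state +2 gives a d⁶ configuration for Fe²⁺.
Configuration: t₂g⁴ eg².
CFSE(orbital) = 4×(-0.4Δ_oct) + 2×(0.6Δ_oct) = -0.4Δ_oct; with Δ_oct = 9725 cm⁻¹ that is -3890 cm⁻¹.

-3890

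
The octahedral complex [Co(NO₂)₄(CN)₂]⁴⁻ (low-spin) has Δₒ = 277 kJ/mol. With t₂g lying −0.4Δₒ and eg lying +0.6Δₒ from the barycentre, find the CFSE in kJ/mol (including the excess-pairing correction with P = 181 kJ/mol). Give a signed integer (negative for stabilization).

-318

Ligand charges: 4×(-1) from NO₂⁻ and 2×(-1) from CN⁻ sum to -6; with overall charge -4, Co is +2.
Group 9 minus oxidation state +2 gives a d⁷ configuration for Co²⁺.
Electron filling gives t₂g⁶ eg¹.
CFSE(orbital) = 6×(-0.4Δₒ) + 1×(0.6Δₒ) = -1.8Δₒ; with Δₒ = 277 kJ/mol that is -499 kJ/mol.
High-spin d⁷ would be t₂g⁵ eg² with 2 pairs; low-spin has 3, so 1 excess pair costs +1P = +181 kJ/mol.
Combining: -499 + 181 = -318 kJ/mol.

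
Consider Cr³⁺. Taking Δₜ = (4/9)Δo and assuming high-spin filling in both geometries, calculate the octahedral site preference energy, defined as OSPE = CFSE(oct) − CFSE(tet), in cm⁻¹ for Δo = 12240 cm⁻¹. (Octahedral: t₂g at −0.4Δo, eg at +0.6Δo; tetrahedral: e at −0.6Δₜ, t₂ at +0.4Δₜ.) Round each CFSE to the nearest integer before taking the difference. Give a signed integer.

-10336

Cr is in group 6, so Cr³⁺ is d³ (6 − 3 = 3).
Octahedral high-spin t₂g³ eg⁰: CFSE = -1.2 × 12240 = -14688 cm⁻¹.
Tetrahedral: e² t₂¹, CFSE = 2(−0.6) + 1(+0.4) = -0.8Δₜ = -0.8 × (4/9) × 12240 = -4352 cm⁻¹.
OSPE = -14688 − (-4352) = -10336 cm⁻¹.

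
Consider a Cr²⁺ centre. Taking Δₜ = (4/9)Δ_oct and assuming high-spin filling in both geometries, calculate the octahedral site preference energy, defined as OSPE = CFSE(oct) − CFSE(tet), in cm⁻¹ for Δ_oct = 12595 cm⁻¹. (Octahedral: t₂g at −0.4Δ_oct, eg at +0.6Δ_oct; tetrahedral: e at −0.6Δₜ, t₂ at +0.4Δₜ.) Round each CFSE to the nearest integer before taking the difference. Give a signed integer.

-5318

Cr sits in group 6; removing 2 electrons leaves Cr²⁺ with 6 − 2 = 4 d electrons.
Octahedral high-spin t₂g³ eg¹: CFSE = -0.6 × 12595 = -7557 cm⁻¹.
Tetrahedral: e² t₂², CFSE = 2(−0.6) + 2(+0.4) = -0.4Δₜ = -0.4 × (4/9) × 12595 = -2239 cm⁻¹.
Subtracting, OSPE = -7557 − (-2239) = -5318 cm⁻¹.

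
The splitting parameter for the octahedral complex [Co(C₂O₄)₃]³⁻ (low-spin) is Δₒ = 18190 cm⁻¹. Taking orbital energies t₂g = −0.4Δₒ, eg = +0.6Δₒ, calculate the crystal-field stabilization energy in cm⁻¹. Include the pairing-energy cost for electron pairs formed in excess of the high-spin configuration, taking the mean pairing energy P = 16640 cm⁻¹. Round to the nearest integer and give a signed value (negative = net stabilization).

-10376

Each C₂O₄²⁻ contributes -2; 3 × (-2) = -6. With overall charge -3, Co is in the +3 oxidation state.
Co sits in group 9; removing 3 electrons leaves Co³⁺ with 9 − 3 = 6 d electrons.
The d⁶ electrons fill as t₂g⁶ eg⁰.
Orbital CFSE = 6(-0.4) + 0(0.6) = -2.4Δₒ = -2.4 × 18190 = -43656 cm⁻¹.
High-spin d⁶ would be t₂g⁴ eg² with 1 pair; low-spin has 3, so 2 excess pairs cost +2P = +33280 cm⁻¹.
Combining: -43656 + 33280 = -10376 cm⁻¹.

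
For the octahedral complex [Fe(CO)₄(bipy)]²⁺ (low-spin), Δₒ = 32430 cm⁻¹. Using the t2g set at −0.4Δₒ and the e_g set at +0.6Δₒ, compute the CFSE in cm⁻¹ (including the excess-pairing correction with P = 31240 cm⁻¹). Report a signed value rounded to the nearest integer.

-15352

Ligand charges: 4×(+0) from CO and 1×(+0) from bipy sum to +0; with overall charge +2, Fe is +2.
Fe²⁺: group 8, so d-count = 8 − 2 = 6.
Electron filling gives t2g^6 e_g^0.
Orbital CFSE = 6(-0.4) + 0(0.6) = -2.4Δₒ = -2.4 × 32430 = -77832 cm⁻¹.
Relative to high-spin t2g^4 e_g^2 (1 paired), the low-spin configuration has 2 additional pairs, contributing +2 × 31240 = +62480 cm⁻¹.
Net CFSE = -77832 + 62480 = -15352 cm⁻¹.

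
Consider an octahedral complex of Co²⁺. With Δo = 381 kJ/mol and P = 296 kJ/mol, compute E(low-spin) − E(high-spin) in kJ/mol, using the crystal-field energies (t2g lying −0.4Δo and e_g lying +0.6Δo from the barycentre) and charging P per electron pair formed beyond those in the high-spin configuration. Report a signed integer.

-85

Co²⁺: group 9, so d-count = 9 − 2 = 7.
In the high-spin limit (t2g^5 e_g^2) the orbital term is -0.8Δo = -305 kJ/mol, with no excess pairing.
Low-spin t2g^6 e_g^1 gives -1.8Δo = -686 kJ/mol, but forming 1 extra pair costs 1P = 296 kJ/mol, so E(LS) = -686 + 296 = -390 kJ/mol.
The difference is -390 − (-305) = -85 kJ/mol, so low-spin lies lower.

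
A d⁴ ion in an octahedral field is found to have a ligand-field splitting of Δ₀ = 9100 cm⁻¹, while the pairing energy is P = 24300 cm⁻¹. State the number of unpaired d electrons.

4

Since Δ₀ = 9100 cm⁻¹ < P = 24300 cm⁻¹, the complex adopts the high-spin configuration.
Configuration: t2g^3 e_g^1.
Unpaired electrons: 4.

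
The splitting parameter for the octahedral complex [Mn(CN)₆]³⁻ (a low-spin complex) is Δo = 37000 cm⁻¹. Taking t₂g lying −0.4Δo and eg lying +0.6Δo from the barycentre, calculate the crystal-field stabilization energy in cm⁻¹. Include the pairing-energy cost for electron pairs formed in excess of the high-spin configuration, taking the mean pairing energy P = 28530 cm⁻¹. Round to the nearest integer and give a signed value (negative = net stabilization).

Each CN⁻ contributes -1; 6 × (-1) = -6. With overall charge -3, Mn is in the +3 oxidation state.
Mn is in group 7, so Mn³⁺ is d⁴ (7 − 3 = 4).
The d⁴ electrons fill as t₂g⁴ eg⁰.
CFSE(orbital) = 4×(-0.4Δo) + 0×(0.6Δo) = -1.6Δo; with Δo = 37000 cm⁻¹ that is -59200 cm⁻¹.
High-spin d⁴ would be t₂g³ eg¹ with 0 pairs; low-spin has 1, so 1 excess pair costs +1P = +28530 cm⁻¹.
Net CFSE = -59200 + 28530 = -30670 cm⁻¹.

-30670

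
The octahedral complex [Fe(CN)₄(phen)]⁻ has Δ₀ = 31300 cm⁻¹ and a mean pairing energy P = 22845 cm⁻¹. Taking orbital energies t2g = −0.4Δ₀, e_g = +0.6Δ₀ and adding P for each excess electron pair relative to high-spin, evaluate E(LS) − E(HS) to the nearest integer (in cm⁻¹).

Ligand charges: 4×(-1) from CN⁻ and 1×(+0) from phen sum to -4; with overall charge -1, Fe is +3.
Fe sits in group 8; removing 3 electrons leaves Fe³⁺ with 8 − 3 = 5 d electrons.
High-spin d⁵ fills as t2g^3 e_g^2 with CFSE 3(−0.4) + 2(+0.6) = 0.0Δ₀ = 0 cm⁻¹.
Low-spin t2g^5 e_g^0 gives -2.0Δ₀ = -62600 cm⁻¹, but forming 2 extra pairs costs 2P = 45690 cm⁻¹, so E(LS) = -62600 + 45690 = -16910 cm⁻¹.
Thus E(LS) − E(HS) = -16910 cm⁻¹.

-16910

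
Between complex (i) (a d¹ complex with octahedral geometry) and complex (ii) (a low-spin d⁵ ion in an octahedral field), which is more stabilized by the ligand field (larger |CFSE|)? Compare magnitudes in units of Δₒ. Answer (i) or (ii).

(ii)

(i): For octahedral d¹ the high- and low-spin configurations coincide; t₂g¹ eg⁰, CFSE = -0.4Δₒ.
(ii): t₂g⁵ eg⁰, CFSE = -2.0Δₒ.
So (ii) has the larger |CFSE|.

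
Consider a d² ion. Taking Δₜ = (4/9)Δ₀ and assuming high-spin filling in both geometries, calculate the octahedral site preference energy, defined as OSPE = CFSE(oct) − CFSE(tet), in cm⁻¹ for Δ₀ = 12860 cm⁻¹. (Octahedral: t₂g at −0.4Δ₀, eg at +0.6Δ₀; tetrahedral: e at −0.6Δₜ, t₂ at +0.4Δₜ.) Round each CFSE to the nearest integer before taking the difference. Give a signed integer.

-3429

Octahedral high-spin t2g^2 e_g^0: CFSE = -0.8 × 12860 = -10288 cm⁻¹.
Tetrahedral: e^2 t2^0, CFSE = 2(−0.6) + 0(+0.4) = -1.2Δₜ = -1.2 × (4/9) × 12860 = -6859 cm⁻¹.
Subtracting, OSPE = -10288 − (-6859) = -3429 cm⁻¹.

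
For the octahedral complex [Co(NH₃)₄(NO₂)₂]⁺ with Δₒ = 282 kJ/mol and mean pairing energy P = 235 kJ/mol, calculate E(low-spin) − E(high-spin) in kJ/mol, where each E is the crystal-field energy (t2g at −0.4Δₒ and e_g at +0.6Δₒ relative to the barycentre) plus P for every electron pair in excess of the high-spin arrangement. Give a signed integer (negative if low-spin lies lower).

-94

Ligand charges: 4×(+0) from NH₃ and 2×(-1) from NO₂⁻ sum to -2; with overall charge +1, Co is +3.
Co sits in group 9; removing 3 electrons leaves Co³⁺ with 9 − 3 = 6 d electrons.
In the high-spin limit (t2g^4 e_g^2) the orbital term is -0.4Δₒ = -113 kJ/mol, with no excess pairing.
For low-spin the configuration is t2g^6 e_g^0: orbital energy -2.4 × 282 = -677 kJ/mol, and 2 additional pairs relative to high-spin add 470 kJ/mol, giving -207 kJ/mol.
Thus E(LS) − E(HS) = -94 kJ/mol.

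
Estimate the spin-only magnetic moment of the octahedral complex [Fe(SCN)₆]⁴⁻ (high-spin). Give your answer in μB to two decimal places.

4.90 μB

Each SCN⁻ contributes -1; 6 × (-1) = -6. With overall charge -4, Fe is in the +2 oxidation state.
Fe sits in group 8; removing 2 electrons leaves Fe²⁺ with 8 − 2 = 6 d electrons.
Configuration: t₂g⁴ eg² → 4 unpaired electrons.
μ(spin-only) = √[4(4+2)] = √24 ≈ 4.90 μB.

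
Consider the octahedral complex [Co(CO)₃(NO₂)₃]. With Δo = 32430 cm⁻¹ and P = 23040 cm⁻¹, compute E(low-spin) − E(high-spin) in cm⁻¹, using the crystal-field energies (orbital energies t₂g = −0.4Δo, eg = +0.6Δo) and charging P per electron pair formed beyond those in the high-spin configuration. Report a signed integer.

Ligand charges: 3×(+0) from CO and 3×(-1) from NO₂⁻ sum to -3; with overall charge +0, Co is +3.
Group 9 minus oxidation state +3 gives a d⁶ configuration for Co³⁺.
High-spin: t₂g⁴ eg², CFSE = -0.4Δo = -12972 cm⁻¹.
For low-spin the configuration is t₂g⁶ eg⁰: orbital energy -2.4 × 32430 = -77832 cm⁻¹, and 2 additional pairs relative to high-spin add 46080 cm⁻¹, giving -31752 cm⁻¹.
Thus E(LS) − E(HS) = -18780 cm⁻¹.

-18780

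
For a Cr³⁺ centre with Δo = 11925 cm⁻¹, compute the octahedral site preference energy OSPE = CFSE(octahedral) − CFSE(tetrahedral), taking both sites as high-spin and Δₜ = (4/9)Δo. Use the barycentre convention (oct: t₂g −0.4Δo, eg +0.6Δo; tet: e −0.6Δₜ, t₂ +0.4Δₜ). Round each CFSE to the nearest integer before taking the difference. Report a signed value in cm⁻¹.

-10070

Group 6 minus oxidation state +3 gives a d³ configuration for Cr³⁺.
Octahedral (high-spin): t2g^3 e_g^0, CFSE = 3(−0.4) + 0(+0.6) = -1.2Δo = -1.2 × 11925 = -14310 cm⁻¹.
Tetrahedral: e^2 t2^1, CFSE = 2(−0.6) + 1(+0.4) = -0.8Δₜ = -0.8 × (4/9) × 11925 = -4240 cm⁻¹.
OSPE = -14310 − (-4240) = -10070 cm⁻¹.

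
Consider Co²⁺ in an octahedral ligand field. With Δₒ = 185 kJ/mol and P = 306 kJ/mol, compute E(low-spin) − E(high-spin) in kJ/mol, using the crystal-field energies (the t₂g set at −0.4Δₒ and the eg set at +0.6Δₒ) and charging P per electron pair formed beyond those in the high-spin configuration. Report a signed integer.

121

Co is in group 9, so Co²⁺ is d⁷ (9 − 2 = 7).
In the high-spin limit (t₂g⁵ eg²) the orbital term is -0.8Δₒ = -148 kJ/mol, with no excess pairing.
For low-spin the configuration is t₂g⁶ eg¹: orbital energy -1.8 × 185 = -333 kJ/mol, and 1 additional pair relative to high-spin adds 306 kJ/mol, giving -27 kJ/mol.
E(LS) − E(HS) = -27 − (-148) = 121 kJ/mol.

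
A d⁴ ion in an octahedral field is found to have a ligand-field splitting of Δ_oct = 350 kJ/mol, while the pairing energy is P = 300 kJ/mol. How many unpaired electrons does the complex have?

2

Here Δ_oct > P (350 > 300), so the low-spin state is favoured.
Configuration: t₂g⁴ eg⁰.
Unpaired electrons: 2.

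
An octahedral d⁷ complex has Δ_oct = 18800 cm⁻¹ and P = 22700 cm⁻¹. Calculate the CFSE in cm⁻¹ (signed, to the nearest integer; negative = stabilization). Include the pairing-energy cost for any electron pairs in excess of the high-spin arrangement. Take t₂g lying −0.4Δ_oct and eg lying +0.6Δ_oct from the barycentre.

Since Δ_oct = 18800 cm⁻¹ < P = 22700 cm⁻¹, the complex adopts the high-spin configuration.
That gives t₂g⁵ eg².
Orbital CFSE = -0.8Δ_oct = -0.8 × 18800 = -15040 cm⁻¹.
High-spin has no excess pairs, so no pairing correction applies.

-15040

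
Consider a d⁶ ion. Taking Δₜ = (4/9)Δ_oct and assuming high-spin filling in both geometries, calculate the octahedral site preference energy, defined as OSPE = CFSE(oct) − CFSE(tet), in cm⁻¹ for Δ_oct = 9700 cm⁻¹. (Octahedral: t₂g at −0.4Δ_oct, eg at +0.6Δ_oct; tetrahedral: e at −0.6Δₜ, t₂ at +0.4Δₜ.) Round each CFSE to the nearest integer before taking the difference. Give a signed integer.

Octahedral (high-spin): t₂g⁴ eg², CFSE = 4(−0.4) + 2(+0.6) = -0.4Δ_oct = -0.4 × 9700 = -3880 cm⁻¹.
Tetrahedral e³ t₂³ gives -0.6Δₜ = -0.6 × (4/9) × 9700 = -2587 cm⁻¹.
Subtracting, OSPE = -3880 − (-2587) = -1293 cm⁻¹.

-1293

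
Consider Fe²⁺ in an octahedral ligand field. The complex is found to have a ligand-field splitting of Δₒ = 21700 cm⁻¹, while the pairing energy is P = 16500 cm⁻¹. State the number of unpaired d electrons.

Group 8 minus oxidation state +2 gives a d⁶ configuration for Fe²⁺.
Δₒ > P, so pairing is preferred: the ground state is low-spin.
Filling d⁶ accordingly: t2g^6 e_g^0.
Unpaired electrons: 0.

0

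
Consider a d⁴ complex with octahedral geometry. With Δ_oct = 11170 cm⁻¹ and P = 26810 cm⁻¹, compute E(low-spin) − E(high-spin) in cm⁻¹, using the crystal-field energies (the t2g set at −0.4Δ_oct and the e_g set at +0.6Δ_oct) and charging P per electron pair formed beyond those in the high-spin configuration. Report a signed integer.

In the high-spin limit (t2g^3 e_g^1) the orbital term is -0.6Δ_oct = -6702 cm⁻¹, with no excess pairing.
Low-spin: t2g^4 e_g^0, orbital CFSE = -1.6Δ_oct = -17872 cm⁻¹; plus 1 excess pair × P = +26810 cm⁻¹; total 8938 cm⁻¹.
Thus E(LS) − E(HS) = 15640 cm⁻¹.

15640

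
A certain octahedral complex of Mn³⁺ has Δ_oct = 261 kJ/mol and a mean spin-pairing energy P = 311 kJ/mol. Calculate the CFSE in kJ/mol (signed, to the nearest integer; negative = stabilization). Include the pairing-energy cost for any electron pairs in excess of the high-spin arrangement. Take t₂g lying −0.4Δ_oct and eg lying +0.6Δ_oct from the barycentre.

-157

Group 7 minus oxidation state +3 gives a d⁴ configuration for Mn³⁺.
Δ_oct < P, so pairing is avoided: the ground state is high-spin.
Configuration: t₂g³ eg¹.
Orbital CFSE = -0.6Δ_oct = -0.6 × 261 = -157 kJ/mol.
High-spin has no excess pairs, so no pairing correction applies.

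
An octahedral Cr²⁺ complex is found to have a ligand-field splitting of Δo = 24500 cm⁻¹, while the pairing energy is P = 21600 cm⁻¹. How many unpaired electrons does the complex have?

Cr²⁺: group 6, so d-count = 6 − 2 = 4.
Δo > P, so pairing is preferred: the ground state is low-spin.
Configuration: t₂g⁴ eg⁰.
Unpaired electrons: 2.

2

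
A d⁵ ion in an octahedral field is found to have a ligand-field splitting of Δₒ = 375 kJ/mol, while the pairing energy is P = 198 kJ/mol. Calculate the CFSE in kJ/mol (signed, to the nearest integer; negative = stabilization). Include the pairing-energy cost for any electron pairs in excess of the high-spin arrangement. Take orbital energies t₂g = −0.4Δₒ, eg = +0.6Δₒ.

-354

With Δₒ > P the complex is low-spin.
Configuration: t₂g⁵ eg⁰.
Orbital CFSE = -2.0Δₒ = -2.0 × 375 = -750 kJ/mol.
Excess pairs vs high-spin: 2 − 0 = 2; pairing cost = +396 kJ/mol.
Net CFSE = -750 + 396 = -354 kJ/mol.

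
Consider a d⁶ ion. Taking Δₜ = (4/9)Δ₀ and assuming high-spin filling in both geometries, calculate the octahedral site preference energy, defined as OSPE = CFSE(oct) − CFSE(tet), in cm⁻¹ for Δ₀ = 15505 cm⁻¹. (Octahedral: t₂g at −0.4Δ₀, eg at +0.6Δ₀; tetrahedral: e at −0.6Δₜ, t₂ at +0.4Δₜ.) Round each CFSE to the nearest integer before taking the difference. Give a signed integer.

-2067

Octahedral high-spin t2g^4 e_g^2: CFSE = -0.4 × 15505 = -6202 cm⁻¹.
In a tetrahedral site the filling is e^3 t2^3: CFSE(tet) = -0.6Δₜ = -0.6 × (4/9)(15505) = -4135 cm⁻¹.
OSPE = -6202 − (-4135) = -2067 cm⁻¹.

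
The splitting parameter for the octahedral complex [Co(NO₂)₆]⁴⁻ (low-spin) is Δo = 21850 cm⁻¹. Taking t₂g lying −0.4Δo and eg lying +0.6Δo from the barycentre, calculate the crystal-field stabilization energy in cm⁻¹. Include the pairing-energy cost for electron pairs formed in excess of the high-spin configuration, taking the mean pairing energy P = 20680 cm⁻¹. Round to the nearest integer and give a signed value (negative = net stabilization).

Each NO₂⁻ contributes -1; 6 × (-1) = -6. With overall charge -4, Co is in the +2 oxidation state.
Co sits in group 9; removing 2 electrons leaves Co²⁺ with 9 − 2 = 7 d electrons.
The d⁷ electrons fill as t₂g⁶ eg¹.
The orbital stabilization is -1.8Δo = -1.8 × 21850 = -39330 cm⁻¹.
High-spin d⁷ would be t₂g⁵ eg² with 2 pairs; low-spin has 3, so 1 excess pair costs +1P = +20680 cm⁻¹.
Net CFSE = -39330 + 20680 = -18650 cm⁻¹.

-18650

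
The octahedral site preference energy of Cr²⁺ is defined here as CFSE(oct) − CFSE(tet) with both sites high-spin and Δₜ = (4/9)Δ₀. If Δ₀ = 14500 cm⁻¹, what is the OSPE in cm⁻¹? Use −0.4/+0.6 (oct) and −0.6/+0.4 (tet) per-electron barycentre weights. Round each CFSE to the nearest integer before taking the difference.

-6122

Cr is in group 6, so Cr²⁺ is d⁴ (6 − 2 = 4).
Octahedral (high-spin): t₂g³ eg¹, CFSE = 3(−0.4) + 1(+0.6) = -0.6Δ₀ = -0.6 × 14500 = -8700 cm⁻¹.
Tetrahedral: e² t₂², CFSE = 2(−0.6) + 2(+0.4) = -0.4Δₜ = -0.4 × (4/9) × 14500 = -2578 cm⁻¹.
OSPE = -8700 − (-2578) = -6122 cm⁻¹.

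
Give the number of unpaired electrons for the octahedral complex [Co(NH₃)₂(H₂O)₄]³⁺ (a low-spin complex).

Ligand charges: 2×(+0) from NH₃ and 4×(+0) from H₂O sum to +0; with overall charge +3, Co is +3.
Co is in group 9, so Co³⁺ is d⁶ (9 − 3 = 6).
Configuration: t₂g⁶ eg⁰, giving 0 unpaired electrons.

0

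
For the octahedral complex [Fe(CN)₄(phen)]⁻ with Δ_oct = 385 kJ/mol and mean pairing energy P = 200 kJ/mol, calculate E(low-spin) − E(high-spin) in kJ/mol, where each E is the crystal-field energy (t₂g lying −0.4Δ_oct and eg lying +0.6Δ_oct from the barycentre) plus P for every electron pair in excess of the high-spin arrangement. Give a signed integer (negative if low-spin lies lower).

Ligand charges: 4×(-1) from CN⁻ and 1×(+0) from phen sum to -4; with overall charge -1, Fe is +3.
Fe sits in group 8; removing 3 electrons leaves Fe³⁺ with 8 − 3 = 5 d electrons.
In the high-spin limit (t₂g³ eg²) the orbital term is 0.0Δ_oct = 0 kJ/mol, with no excess pairing.
Low-spin: t₂g⁵ eg⁰, orbital CFSE = -2.0Δ_oct = -770 kJ/mol; plus 2 excess pairs × P = +400 kJ/mol; total -370 kJ/mol.
Thus E(LS) − E(HS) = -370 kJ/mol.

-370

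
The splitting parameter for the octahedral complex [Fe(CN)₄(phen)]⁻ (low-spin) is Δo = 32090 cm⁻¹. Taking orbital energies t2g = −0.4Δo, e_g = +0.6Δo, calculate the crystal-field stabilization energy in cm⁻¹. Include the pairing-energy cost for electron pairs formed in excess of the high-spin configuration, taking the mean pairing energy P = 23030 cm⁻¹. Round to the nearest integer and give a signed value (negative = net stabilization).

-18120

Ligand charges: 4×(-1) from CN⁻ and 1×(+0) from phen sum to -4; with overall charge -1, Fe is +3.
Fe is in group 8, so Fe³⁺ is d⁵ (8 − 3 = 5).
Configuration: t2g^5 e_g^0.
Orbital CFSE = 5(-0.4) + 0(0.6) = -2.0Δo = -2.0 × 32090 = -64180 cm⁻¹.
Pairing penalty: 2 pairs vs 0 in the high-spin reference → 2 extra × P = 46060 cm⁻¹.
Net CFSE = -64180 + 46060 = -18120 cm⁻¹.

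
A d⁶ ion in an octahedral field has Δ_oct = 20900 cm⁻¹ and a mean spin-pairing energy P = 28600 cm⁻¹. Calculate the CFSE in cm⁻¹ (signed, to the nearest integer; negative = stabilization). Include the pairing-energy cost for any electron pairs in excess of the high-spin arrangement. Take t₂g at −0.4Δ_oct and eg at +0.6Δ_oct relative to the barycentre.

-8360

Δ_oct < P, so pairing is avoided: the ground state is high-spin.
Filling d⁶ accordingly: t₂g⁴ eg².
Orbital CFSE = -0.4Δ_oct = -0.4 × 20900 = -8360 cm⁻¹.
High-spin has no excess pairs, so no pairing correction applies.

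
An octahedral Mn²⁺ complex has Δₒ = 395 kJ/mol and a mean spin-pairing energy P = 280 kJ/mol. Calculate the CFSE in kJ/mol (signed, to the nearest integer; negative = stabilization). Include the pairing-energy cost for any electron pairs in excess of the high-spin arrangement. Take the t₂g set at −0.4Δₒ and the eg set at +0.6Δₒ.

Mn sits in group 7; removing 2 electrons leaves Mn²⁺ with 7 − 2 = 5 d electrons.
With Δₒ > P the complex is low-spin.
Filling d⁵ accordingly: t₂g⁵ eg⁰.
Orbital CFSE = -2.0Δₒ = -2.0 × 395 = -790 kJ/mol.
Excess pairs vs high-spin: 2 − 0 = 2; pairing cost = +560 kJ/mol.
Net CFSE = -790 + 560 = -230 kJ/mol.

-230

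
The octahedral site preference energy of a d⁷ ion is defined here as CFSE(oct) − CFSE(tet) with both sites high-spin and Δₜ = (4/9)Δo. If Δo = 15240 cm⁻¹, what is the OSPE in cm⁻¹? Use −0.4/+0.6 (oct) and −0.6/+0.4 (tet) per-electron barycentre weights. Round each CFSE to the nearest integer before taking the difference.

Octahedral high-spin t₂g⁵ eg²: CFSE = -0.8 × 15240 = -12192 cm⁻¹.
In a tetrahedral site the filling is e⁴ t₂³: CFSE(tet) = -1.2Δₜ = -1.2 × (4/9)(15240) = -8128 cm⁻¹.
Subtracting, OSPE = -12192 − (-8128) = -4064 cm⁻¹.

-4064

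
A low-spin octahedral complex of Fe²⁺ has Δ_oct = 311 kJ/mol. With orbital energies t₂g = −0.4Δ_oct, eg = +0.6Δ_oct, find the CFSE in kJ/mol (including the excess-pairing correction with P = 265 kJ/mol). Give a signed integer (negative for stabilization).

-216

Fe is in group 8, so Fe²⁺ is d⁶ (8 − 2 = 6).
The d⁶ electrons fill as t₂g⁶ eg⁰.
Orbital CFSE = 6(-0.4) + 0(0.6) = -2.4Δ_oct = -2.4 × 311 = -746 kJ/mol.
Relative to high-spin t₂g⁴ eg² (1 paired), the low-spin configuration has 2 additional pairs, contributing +2 × 265 = +530 kJ/mol.
Overall CFSE = -746 + 530 = -216 kJ/mol.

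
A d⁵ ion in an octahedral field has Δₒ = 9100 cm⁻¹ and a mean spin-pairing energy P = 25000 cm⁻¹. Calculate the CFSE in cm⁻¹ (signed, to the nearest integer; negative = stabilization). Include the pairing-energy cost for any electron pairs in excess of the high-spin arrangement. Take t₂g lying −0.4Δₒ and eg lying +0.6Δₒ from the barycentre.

With Δₒ < P the complex is high-spin.
Filling d⁵ accordingly: t₂g³ eg².
Orbital CFSE = 0.0Δₒ = 0.0 × 9100 = 0 cm⁻¹.
High-spin has no excess pairs, so no pairing correction applies.

0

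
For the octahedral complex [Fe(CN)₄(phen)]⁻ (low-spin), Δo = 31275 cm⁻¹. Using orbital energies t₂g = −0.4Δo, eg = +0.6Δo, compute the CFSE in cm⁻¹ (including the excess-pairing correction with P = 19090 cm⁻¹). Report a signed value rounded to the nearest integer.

-24370

Ligand charges: 4×(-1) from CN⁻ and 1×(+0) from phen sum to -4; with overall charge -1, Fe is +3.
Group 8 minus oxidation state +3 gives a d⁵ configuration for Fe³⁺.
The d⁵ electrons fill as t₂g⁵ eg⁰.
CFSE(orbital) = 5×(-0.4Δo) + 0×(0.6Δo) = -2.0Δo; with Δo = 31275 cm⁻¹ that is -62550 cm⁻¹.
Relative to high-spin t₂g³ eg² (0 paired), the low-spin configuration has 2 additional pairs, contributing +2 × 19090 = +38180 cm⁻¹.
Overall CFSE = -62550 + 38180 = -24370 cm⁻¹.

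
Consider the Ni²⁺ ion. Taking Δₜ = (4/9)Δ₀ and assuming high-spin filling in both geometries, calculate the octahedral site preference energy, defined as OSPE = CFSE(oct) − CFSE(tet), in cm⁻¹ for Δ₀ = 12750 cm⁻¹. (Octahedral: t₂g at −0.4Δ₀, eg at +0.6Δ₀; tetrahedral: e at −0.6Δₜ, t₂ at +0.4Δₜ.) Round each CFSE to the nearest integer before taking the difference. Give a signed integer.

-10767

Ni²⁺: group 10, so d-count = 10 − 2 = 8.
Octahedral (high-spin): t2g^6 e_g^2, CFSE = 6(−0.4) + 2(+0.6) = -1.2Δ₀ = -1.2 × 12750 = -15300 cm⁻¹.
Tetrahedral: e^4 t2^4, CFSE = 4(−0.6) + 4(+0.4) = -0.8Δₜ = -0.8 × (4/9) × 12750 = -4533 cm⁻¹.
Subtracting, OSPE = -15300 − (-4533) = -10767 cm⁻¹.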